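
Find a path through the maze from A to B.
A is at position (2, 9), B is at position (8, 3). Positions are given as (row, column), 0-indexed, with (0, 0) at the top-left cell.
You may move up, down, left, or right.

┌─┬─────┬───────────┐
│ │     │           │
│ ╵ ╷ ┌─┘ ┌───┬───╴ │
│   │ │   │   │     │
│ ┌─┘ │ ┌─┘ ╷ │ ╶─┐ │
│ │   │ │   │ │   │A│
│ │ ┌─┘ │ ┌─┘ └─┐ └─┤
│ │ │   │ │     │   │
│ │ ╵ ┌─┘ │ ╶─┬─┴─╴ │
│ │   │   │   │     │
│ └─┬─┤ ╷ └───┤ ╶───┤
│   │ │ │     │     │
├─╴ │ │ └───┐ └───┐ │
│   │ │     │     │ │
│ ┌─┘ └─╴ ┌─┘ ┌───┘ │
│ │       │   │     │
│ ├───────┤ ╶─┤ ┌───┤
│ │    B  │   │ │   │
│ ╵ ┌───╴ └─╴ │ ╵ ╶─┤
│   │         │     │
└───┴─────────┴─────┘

Finding the shortest path from (2, 9) to (8, 3):
Path length: 36 steps
Directions: up → up → left → left → left → left → left → down → left → down → down → left → down → left → up → up → right → up → up → left → down → left → down → down → down → down → right → down → left → down → down → down → right → up → right → right

Solution:

┌─┬─────┬───────────┐
│ │↓ ↰  │↓ ← ← ← ← ↰│
│ ╵ ╷ ┌─┘ ┌───┬───╴ │
│↓ ↲│↑│↓ ↲│   │    ↑│
│ ┌─┘ │ ┌─┘ ╷ │ ╶─┐ │
│↓│↱ ↑│↓│   │ │   │A│
│ │ ┌─┘ │ ┌─┘ └─┐ └─┤
│↓│↑│↓ ↲│ │     │   │
│ │ ╵ ┌─┘ │ ╶─┬─┴─╴ │
│↓│↑ ↲│   │   │     │
│ └─┬─┤ ╷ └───┤ ╶───┤
│↳ ↓│ │ │     │     │
├─╴ │ │ └───┐ └───┐ │
│↓ ↲│ │     │     │ │
│ ┌─┘ └─╴ ┌─┘ ┌───┘ │
│↓│       │   │     │
│ ├───────┤ ╶─┤ ┌───┤
│↓│↱ → B  │   │ │   │
│ ╵ ┌───╴ └─╴ │ ╵ ╶─┤
│↳ ↑│         │     │
└───┴─────────┴─────┘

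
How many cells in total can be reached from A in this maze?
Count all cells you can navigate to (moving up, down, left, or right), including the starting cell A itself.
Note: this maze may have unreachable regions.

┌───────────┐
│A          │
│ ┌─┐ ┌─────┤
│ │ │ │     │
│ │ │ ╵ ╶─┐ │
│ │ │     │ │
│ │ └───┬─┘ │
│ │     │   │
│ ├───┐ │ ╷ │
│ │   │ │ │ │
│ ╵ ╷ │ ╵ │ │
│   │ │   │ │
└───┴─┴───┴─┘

Using BFS/flood-fill to find all reachable cells from A:
Maze size: 6 × 6 = 36 total cells
All cells are reachable — the maze is fully connected.
Reachable cells: 36

Reachable region (· marks reachable cells):

┌───────────┐
│A · · · · ·│
│ ┌─┐ ┌─────┤
│·│·│·│· · ·│
│ │ │ ╵ ╶─┐ │
│·│·│· · ·│·│
│ │ └───┬─┘ │
│·│· · ·│· ·│
│ ├───┐ │ ╷ │
│·│· ·│·│·│·│
│ ╵ ╷ │ ╵ │ │
│· ·│·│· ·│·│
└───┴─┴───┴─┘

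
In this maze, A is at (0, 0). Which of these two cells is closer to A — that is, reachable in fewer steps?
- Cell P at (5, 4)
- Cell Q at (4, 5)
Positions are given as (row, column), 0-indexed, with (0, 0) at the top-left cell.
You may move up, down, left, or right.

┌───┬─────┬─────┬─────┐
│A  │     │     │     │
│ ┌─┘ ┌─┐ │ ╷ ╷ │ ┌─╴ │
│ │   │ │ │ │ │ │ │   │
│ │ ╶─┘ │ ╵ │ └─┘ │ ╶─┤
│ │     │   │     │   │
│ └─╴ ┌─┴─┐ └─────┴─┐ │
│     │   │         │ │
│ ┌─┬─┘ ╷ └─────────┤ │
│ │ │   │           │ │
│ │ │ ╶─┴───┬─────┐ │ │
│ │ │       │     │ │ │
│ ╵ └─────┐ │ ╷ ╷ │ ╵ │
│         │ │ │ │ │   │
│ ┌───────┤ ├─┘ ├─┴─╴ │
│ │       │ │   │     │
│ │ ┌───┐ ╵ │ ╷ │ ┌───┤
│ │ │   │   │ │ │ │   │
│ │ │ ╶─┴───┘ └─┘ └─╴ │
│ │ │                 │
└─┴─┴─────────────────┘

Shortest path A → P at (5, 4): 49 steps
Shortest path A → Q at (4, 5): 41 steps

Q is closer (41 steps vs 49 steps).

Path to P:

┌───┬─────┬─────┬─────┐
│A  │↱ → ↓│↱ ↓  │↱ → ↓│
│ ┌─┘ ┌─┐ │ ╷ ╷ │ ┌─╴ │
│↓│↱ ↑│ │↓│↑│↓│ │↑│↓ ↲│
│ │ ╶─┘ │ ╵ │ └─┘ │ ╶─┤
│↓│↑ ↰  │↳ ↑│↳ → ↑│↳ ↓│
│ └─╴ ┌─┴─┐ └─────┴─┐ │
│↳ → ↑│↓ ↰│         │↓│
│ ┌─┬─┘ ╷ └─────────┤ │
│ │ │↓ ↲│↑ ← ← ← ← ↰│↓│
│ │ │ ╶─┴───┬─────┐ │ │
│ │ │↳ → P  │     │↑│↓│
│ ╵ └─────┐ │ ╷ ╷ │ ╵ │
│         │ │ │ │ │↑ ↲│
│ ┌───────┤ ├─┘ ├─┴─╴ │
│ │       │ │   │     │
│ │ ┌───┐ ╵ │ ╷ │ ┌───┤
│ │ │   │   │ │ │ │   │
│ │ │ ╶─┴───┘ └─┘ └─╴ │
│ │ │                 │
└─┴─┴─────────────────┘

Path to Q:

┌───┬─────┬─────┬─────┐
│A  │↱ → ↓│↱ ↓  │↱ → ↓│
│ ┌─┘ ┌─┐ │ ╷ ╷ │ ┌─╴ │
│↓│↱ ↑│ │↓│↑│↓│ │↑│↓ ↲│
│ │ ╶─┘ │ ╵ │ └─┘ │ ╶─┤
│↓│↑ ↰  │↳ ↑│↳ → ↑│↳ ↓│
│ └─╴ ┌─┴─┐ └─────┴─┐ │
│↳ → ↑│   │         │↓│
│ ┌─┬─┘ ╷ └─────────┤ │
│ │ │   │  Q ← ← ← ↰│↓│
│ │ │ ╶─┴───┬─────┐ │ │
│ │ │       │     │↑│↓│
│ ╵ └─────┐ │ ╷ ╷ │ ╵ │
│         │ │ │ │ │↑ ↲│
│ ┌───────┤ ├─┘ ├─┴─╴ │
│ │       │ │   │     │
│ │ ┌───┐ ╵ │ ╷ │ ┌───┤
│ │ │   │   │ │ │ │   │
│ │ │ ╶─┴───┘ └─┘ └─╴ │
│ │ │                 │
└─┴─┴─────────────────┘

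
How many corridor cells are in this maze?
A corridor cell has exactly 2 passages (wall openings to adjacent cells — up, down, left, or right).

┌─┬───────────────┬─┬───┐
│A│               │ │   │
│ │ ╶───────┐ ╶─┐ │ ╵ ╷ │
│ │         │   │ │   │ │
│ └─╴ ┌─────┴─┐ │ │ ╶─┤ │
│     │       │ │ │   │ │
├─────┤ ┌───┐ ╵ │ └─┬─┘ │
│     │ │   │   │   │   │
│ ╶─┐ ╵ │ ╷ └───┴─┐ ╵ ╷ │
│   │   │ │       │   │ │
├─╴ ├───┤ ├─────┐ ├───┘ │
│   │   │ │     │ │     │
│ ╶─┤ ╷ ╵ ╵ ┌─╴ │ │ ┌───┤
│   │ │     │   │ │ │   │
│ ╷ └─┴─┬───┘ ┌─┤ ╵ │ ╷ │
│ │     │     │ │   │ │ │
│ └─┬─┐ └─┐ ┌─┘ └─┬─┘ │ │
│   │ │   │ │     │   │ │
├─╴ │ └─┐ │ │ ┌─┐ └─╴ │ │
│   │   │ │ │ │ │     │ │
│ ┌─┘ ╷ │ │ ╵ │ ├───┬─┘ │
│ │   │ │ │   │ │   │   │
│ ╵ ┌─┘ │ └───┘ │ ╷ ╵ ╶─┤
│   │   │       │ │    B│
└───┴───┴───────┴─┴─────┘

Counting cells with exactly 2 passages:
Total corridor cells: 120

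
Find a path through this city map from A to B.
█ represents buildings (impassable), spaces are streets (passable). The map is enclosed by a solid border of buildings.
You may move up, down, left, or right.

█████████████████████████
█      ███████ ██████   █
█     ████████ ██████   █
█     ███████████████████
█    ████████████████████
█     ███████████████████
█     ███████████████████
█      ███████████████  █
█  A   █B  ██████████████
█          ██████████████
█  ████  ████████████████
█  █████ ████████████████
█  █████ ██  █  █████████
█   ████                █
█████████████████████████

Finding the shortest path from A to B:
Movement: cardinal only
Path length: 7 steps
Directions: down → right → right → right → right → right → up

Solution:

█████████████████████████
█      ███████ ██████   █
█     ████████ ██████   █
█     ███████████████████
█    ████████████████████
█     ███████████████████
█     ███████████████████
█      ███████████████  █
█  A   █B  ██████████████
█  ↳→→→→↑  ██████████████
█  ████  ████████████████
█  █████ ████████████████
█  █████ ██  █  █████████
█   ████                █
█████████████████████████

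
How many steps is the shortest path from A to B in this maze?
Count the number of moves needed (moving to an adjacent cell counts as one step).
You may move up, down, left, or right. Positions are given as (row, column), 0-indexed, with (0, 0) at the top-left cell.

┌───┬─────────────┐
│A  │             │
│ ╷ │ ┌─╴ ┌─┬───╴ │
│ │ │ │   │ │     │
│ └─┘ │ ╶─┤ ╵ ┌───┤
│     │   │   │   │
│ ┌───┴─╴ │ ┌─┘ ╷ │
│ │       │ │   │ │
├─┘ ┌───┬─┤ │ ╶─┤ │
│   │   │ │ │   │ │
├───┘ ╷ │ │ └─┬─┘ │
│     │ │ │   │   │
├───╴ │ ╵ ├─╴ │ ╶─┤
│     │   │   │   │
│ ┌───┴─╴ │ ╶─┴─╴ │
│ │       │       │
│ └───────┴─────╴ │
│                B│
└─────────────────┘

Using BFS to find shortest path:
Start: (0, 0), End: (8, 8)
Path found:
(0,0) → (1,0) → (2,0) → (2,1) → (2,2) → (1,2) → (0,2) → (0,3) → (0,4) → (0,5) → (0,6) → (0,7) → (0,8) → (1,8) → (1,7) → (1,6) → (2,6) → (2,5) → (3,5) → (4,5) → (5,5) → (5,6) → (6,6) → (6,5) → (7,5) → (7,6) → (7,7) → (7,8) → (8,8)
Number of steps: 28

Solution:

┌───┬─────────────┐
│A  │↱ → → → → → ↓│
│ ╷ │ ┌─╴ ┌─┬───╴ │
│↓│ │↑│   │ │↓ ← ↲│
│ └─┘ │ ╶─┤ ╵ ┌───┤
│↳ → ↑│   │↓ ↲│   │
│ ┌───┴─╴ │ ┌─┘ ╷ │
│ │       │↓│   │ │
├─┘ ┌───┬─┤ │ ╶─┤ │
│   │   │ │↓│   │ │
├───┘ ╷ │ │ └─┬─┘ │
│     │ │ │↳ ↓│   │
├───╴ │ ╵ ├─╴ │ ╶─┤
│     │   │↓ ↲│   │
│ ┌───┴─╴ │ ╶─┴─╴ │
│ │       │↳ → → ↓│
│ └───────┴─────╴ │
│                B│
└─────────────────┘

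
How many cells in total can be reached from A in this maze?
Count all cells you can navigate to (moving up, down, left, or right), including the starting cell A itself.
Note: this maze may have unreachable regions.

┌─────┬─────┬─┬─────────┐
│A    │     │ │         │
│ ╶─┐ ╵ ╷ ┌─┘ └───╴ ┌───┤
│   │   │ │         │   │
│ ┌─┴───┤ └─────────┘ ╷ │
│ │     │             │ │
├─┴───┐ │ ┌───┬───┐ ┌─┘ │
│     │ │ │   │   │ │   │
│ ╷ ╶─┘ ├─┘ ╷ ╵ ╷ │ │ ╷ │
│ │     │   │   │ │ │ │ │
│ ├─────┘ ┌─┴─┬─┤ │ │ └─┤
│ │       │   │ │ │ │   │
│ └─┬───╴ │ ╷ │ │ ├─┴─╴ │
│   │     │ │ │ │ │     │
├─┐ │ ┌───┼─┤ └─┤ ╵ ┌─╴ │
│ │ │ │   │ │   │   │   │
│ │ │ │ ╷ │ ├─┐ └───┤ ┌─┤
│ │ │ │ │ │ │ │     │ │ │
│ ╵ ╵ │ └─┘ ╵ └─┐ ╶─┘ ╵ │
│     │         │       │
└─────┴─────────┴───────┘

Using BFS/flood-fill to find all reachable cells from A:
Maze size: 10 × 12 = 120 total cells
25 cell(s) are walled off and cannot be reached from A.
Reachable cells: 95

Reachable region (· marks reachable cells):

┌─────┬─────┬─┬─────────┐
│A · ·│· · ·│ │         │
│ ╶─┐ ╵ ╷ ┌─┘ └───╴ ┌───┤
│· ·│· ·│·│         │· ·│
│ ┌─┴───┤ └─────────┘ ╷ │
│·│· · ·│· · · · · · ·│·│
├─┴───┐ │ ┌───┬───┐ ┌─┘ │
│· · ·│·│·│· ·│· ·│·│· ·│
│ ╷ ╶─┘ ├─┘ ╷ ╵ ╷ │ │ ╷ │
│·│· · ·│· ·│· ·│·│·│·│·│
│ ├─────┘ ┌─┴─┬─┤ │ │ └─┤
│·│· · · ·│· ·│ │·│·│· ·│
│ └─┬───╴ │ ╷ │ │ ├─┴─╴ │
│· ·│· · ·│·│·│ │·│· · ·│
├─┐ │ ┌───┼─┤ └─┤ ╵ ┌─╴ │
│·│·│·│   │ │· ·│· ·│· ·│
│ │ │ │ ╷ │ ├─┐ └───┤ ┌─┤
│·│·│·│ │ │ │ │· · ·│·│·│
│ ╵ ╵ │ └─┘ ╵ └─┐ ╶─┘ ╵ │
│· · ·│         │· · · ·│
└─────┴─────────┴───────┘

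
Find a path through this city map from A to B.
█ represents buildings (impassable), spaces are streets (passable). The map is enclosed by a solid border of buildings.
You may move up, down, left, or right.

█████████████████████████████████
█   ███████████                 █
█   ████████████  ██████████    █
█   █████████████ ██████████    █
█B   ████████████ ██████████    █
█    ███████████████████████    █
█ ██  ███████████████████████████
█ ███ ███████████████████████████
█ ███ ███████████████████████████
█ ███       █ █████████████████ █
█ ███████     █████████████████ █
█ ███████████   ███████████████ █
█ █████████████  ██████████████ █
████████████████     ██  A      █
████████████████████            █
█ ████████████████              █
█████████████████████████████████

Finding the shortest path from A to B:
Movement: cardinal only
Path length: 35 steps
Directions: down → left → left → left → left → left → up → left → left → left → left → up → left → up → left → left → up → left → left → up → left → left → left → left → left → left → up → up → up → left → up → up → left → left → left

Solution:

█████████████████████████████████
█   ███████████                 █
█   ████████████  ██████████    █
█   █████████████ ██████████    █
█B←←↰████████████ ██████████    █
█   ↑███████████████████████    █
█ ██↑↰███████████████████████████
█ ███↑███████████████████████████
█ ███↑███████████████████████████
█ ███↑←←←←←↰█ █████████████████ █
█ ███████  ↑←↰█████████████████ █
█ ███████████↑←↰███████████████ █
█ █████████████↑↰██████████████ █
████████████████↑←←←↰██  A      █
████████████████████↑←←←←↲      █
█ ████████████████              █
█████████████████████████████████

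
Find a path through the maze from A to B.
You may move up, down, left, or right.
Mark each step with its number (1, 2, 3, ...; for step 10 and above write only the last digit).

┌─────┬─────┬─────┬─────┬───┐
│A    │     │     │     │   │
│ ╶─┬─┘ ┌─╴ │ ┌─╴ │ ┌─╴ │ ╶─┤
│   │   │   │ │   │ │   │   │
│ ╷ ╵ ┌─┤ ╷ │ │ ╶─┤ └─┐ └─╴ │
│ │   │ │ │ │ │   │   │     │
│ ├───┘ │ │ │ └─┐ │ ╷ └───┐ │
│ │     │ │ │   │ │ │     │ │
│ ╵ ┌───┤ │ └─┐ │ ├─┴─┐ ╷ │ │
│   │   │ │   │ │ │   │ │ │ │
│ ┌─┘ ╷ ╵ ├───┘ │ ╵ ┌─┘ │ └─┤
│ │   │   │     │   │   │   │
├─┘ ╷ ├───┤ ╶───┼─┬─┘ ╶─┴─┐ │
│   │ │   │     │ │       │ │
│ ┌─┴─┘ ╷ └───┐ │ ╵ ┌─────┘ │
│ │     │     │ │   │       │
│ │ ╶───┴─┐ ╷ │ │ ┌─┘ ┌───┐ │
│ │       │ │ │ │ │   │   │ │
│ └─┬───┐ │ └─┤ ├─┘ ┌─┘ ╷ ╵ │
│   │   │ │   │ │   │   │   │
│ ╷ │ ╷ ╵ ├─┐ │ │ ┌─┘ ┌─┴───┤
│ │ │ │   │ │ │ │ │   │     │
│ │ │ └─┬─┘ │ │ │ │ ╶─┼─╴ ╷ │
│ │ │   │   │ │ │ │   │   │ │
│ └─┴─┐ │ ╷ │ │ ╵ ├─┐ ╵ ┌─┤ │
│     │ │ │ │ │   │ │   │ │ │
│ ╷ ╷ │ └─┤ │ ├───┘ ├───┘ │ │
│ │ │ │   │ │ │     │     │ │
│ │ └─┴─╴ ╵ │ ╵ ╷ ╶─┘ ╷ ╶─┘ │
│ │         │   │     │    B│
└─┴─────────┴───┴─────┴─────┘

Finding the shortest path through the maze:
Path length: 75 steps
Directions: down → right → down → right → up → right → up → right → right → down → left → down → down → down → down → left → up → left → down → left → down → left → down → down → down → down → down → down → right → down → down → right → right → right → up → left → up → up → left → up → up → right → down → right → up → up → left → left → left → up → right → right → up → right → down → right → down → down → right → down → down → down → down → down → right → up → right → down → right → right → up → right → down → right → right

Solution:

┌─────┬─────┬─────┬─────┬───┐
│A    │7 8 9│     │     │   │
│ ╶─┬─┘ ┌─╴ │ ┌─╴ │ ┌─╴ │ ╶─┤
│1 2│5 6│1 0│ │   │ │   │   │
│ ╷ ╵ ┌─┤ ╷ │ │ ╶─┤ └─┐ └─╴ │
│ │3 4│ │2│ │ │   │   │     │
│ ├───┘ │ │ │ └─┐ │ ╷ └───┐ │
│ │     │3│ │   │ │ │     │ │
│ ╵ ┌───┤ │ └─┐ │ ├─┴─┐ ╷ │ │
│   │8 7│4│   │ │ │   │ │ │ │
│ ┌─┘ ╷ ╵ ├───┘ │ ╵ ┌─┘ │ └─┤
│ │0 9│6 5│     │   │   │   │
├─┘ ╷ ├───┤ ╶───┼─┬─┘ ╶─┴─┐ │
│2 1│ │3 4│     │ │       │ │
│ ┌─┴─┘ ╷ └───┐ │ ╵ ┌─────┘ │
│3│0 1 2│5 6  │ │   │       │
│ │ ╶───┴─┐ ╷ │ │ ┌─┘ ┌───┐ │
│4│9 8 7 6│7│ │ │ │   │   │ │
│ └─┬───┐ │ └─┤ ├─┘ ┌─┘ ╷ ╵ │
│5  │1 2│5│8 9│ │   │   │   │
│ ╷ │ ╷ ╵ ├─┐ │ │ ┌─┘ ┌─┴───┤
│6│ │0│3 4│ │0│ │ │   │     │
│ │ │ └─┬─┘ │ │ │ │ ╶─┼─╴ ╷ │
│7│ │9 8│   │1│ │ │   │   │ │
│ └─┴─┐ │ ╷ │ │ ╵ ├─┐ ╵ ┌─┤ │
│8 9  │7│ │ │2│   │ │   │ │ │
│ ╷ ╷ │ └─┤ │ ├───┘ ├───┘ │ │
│ │0│ │6 5│ │3│6 7  │1 2  │ │
│ │ └─┴─╴ ╵ │ ╵ ╷ ╶─┘ ╷ ╶─┘ │
│ │1 2 3 4  │4 5│8 9 0│3 4 B│
└─┴─────────┴───┴─────┴─────┘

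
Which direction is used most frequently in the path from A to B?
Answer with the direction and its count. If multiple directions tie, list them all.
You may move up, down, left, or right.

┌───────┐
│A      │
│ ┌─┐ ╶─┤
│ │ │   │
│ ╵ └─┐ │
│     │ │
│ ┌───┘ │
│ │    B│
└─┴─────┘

Directions: right, right, down, right, down, down
Counts: {'right': 3, 'down': 3}
Most common: down and right (tied at 3 times each)

Solution:

┌───────┐
│A → ↓  │
│ ┌─┐ ╶─┤
│ │ │↳ ↓│
│ ╵ └─┐ │
│     │↓│
│ ┌───┘ │
│ │    B│
└─┴─────┘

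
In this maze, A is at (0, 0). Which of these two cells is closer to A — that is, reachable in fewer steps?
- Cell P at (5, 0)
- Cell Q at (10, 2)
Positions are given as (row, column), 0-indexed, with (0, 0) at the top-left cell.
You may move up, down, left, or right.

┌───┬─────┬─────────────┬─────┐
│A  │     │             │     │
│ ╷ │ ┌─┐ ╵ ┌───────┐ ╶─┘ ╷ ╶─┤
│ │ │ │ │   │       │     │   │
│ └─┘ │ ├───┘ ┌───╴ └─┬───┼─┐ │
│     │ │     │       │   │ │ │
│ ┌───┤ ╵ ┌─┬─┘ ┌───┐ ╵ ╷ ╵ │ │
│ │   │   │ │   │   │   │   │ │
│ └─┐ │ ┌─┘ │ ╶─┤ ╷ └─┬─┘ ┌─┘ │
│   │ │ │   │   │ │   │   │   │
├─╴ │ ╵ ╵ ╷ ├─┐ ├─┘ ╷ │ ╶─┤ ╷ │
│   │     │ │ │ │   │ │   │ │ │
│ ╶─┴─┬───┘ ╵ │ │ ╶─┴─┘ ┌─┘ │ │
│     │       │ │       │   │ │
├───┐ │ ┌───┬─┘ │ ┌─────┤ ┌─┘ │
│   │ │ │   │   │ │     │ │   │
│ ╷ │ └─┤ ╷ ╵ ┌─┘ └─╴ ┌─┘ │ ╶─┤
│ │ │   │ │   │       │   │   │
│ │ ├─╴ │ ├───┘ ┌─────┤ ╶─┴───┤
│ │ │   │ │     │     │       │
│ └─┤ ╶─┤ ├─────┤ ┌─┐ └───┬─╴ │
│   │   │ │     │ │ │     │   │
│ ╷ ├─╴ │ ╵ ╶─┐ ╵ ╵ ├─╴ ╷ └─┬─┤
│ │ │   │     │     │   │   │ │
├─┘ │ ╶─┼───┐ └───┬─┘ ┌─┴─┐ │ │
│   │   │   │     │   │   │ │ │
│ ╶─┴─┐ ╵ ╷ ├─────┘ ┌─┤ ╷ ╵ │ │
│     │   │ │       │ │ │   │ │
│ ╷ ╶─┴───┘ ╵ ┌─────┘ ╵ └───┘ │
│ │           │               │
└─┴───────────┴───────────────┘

Shortest path A → P at (5, 0): 7 steps
Shortest path A → Q at (10, 2): 16 steps

P is closer (7 steps vs 16 steps).

Path to P:

┌───┬─────┬─────────────┬─────┐
│A  │     │             │     │
│ ╷ │ ┌─┐ ╵ ┌───────┐ ╶─┘ ╷ ╶─┤
│↓│ │ │ │   │       │     │   │
│ └─┘ │ ├───┘ ┌───╴ └─┬───┼─┐ │
│↓    │ │     │       │   │ │ │
│ ┌───┤ ╵ ┌─┬─┘ ┌───┐ ╵ ╷ ╵ │ │
│↓│   │   │ │   │   │   │   │ │
│ └─┐ │ ┌─┘ │ ╶─┤ ╷ └─┬─┘ ┌─┘ │
│↳ ↓│ │ │   │   │ │   │   │   │
├─╴ │ ╵ ╵ ╷ ├─┐ ├─┘ ╷ │ ╶─┤ ╷ │
│P ↲│     │ │ │ │   │ │   │ │ │
│ ╶─┴─┬───┘ ╵ │ │ ╶─┴─┘ ┌─┘ │ │
│     │       │ │       │   │ │
├───┐ │ ┌───┬─┘ │ ┌─────┤ ┌─┘ │
│   │ │ │   │   │ │     │ │   │
│ ╷ │ └─┤ ╷ ╵ ┌─┘ └─╴ ┌─┘ │ ╶─┤
│ │ │   │ │   │       │   │   │
│ │ ├─╴ │ ├───┘ ┌─────┤ ╶─┴───┤
│ │ │   │ │     │     │       │
│ └─┤ ╶─┤ ├─────┤ ┌─┐ └───┬─╴ │
│   │   │ │     │ │ │     │   │
│ ╷ ├─╴ │ ╵ ╶─┐ ╵ ╵ ├─╴ ╷ └─┬─┤
│ │ │   │     │     │   │   │ │
├─┘ │ ╶─┼───┐ └───┬─┘ ┌─┴─┐ │ │
│   │   │   │     │   │   │ │ │
│ ╶─┴─┐ ╵ ╷ ├─────┘ ┌─┤ ╷ ╵ │ │
│     │   │ │       │ │ │   │ │
│ ╷ ╶─┴───┘ ╵ ┌─────┘ ╵ └───┘ │
│ │           │               │
└─┴───────────┴───────────────┘

Path to Q:

┌───┬─────┬─────────────┬─────┐
│A  │     │             │     │
│ ╷ │ ┌─┐ ╵ ┌───────┐ ╶─┘ ╷ ╶─┤
│↓│ │ │ │   │       │     │   │
│ └─┘ │ ├───┘ ┌───╴ └─┬───┼─┐ │
│↓    │ │     │       │   │ │ │
│ ┌───┤ ╵ ┌─┬─┘ ┌───┐ ╵ ╷ ╵ │ │
│↓│   │   │ │   │   │   │   │ │
│ └─┐ │ ┌─┘ │ ╶─┤ ╷ └─┬─┘ ┌─┘ │
│↳ ↓│ │ │   │   │ │   │   │   │
├─╴ │ ╵ ╵ ╷ ├─┐ ├─┘ ╷ │ ╶─┤ ╷ │
│↓ ↲│     │ │ │ │   │ │   │ │ │
│ ╶─┴─┬───┘ ╵ │ │ ╶─┴─┘ ┌─┘ │ │
│↳ → ↓│       │ │       │   │ │
├───┐ │ ┌───┬─┘ │ ┌─────┤ ┌─┘ │
│   │↓│ │   │   │ │     │ │   │
│ ╷ │ └─┤ ╷ ╵ ┌─┘ └─╴ ┌─┘ │ ╶─┤
│ │ │↳ ↓│ │   │       │   │   │
│ │ ├─╴ │ ├───┘ ┌─────┤ ╶─┴───┤
│ │ │↓ ↲│ │     │     │       │
│ └─┤ ╶─┤ ├─────┤ ┌─┐ └───┬─╴ │
│   │Q  │ │     │ │ │     │   │
│ ╷ ├─╴ │ ╵ ╶─┐ ╵ ╵ ├─╴ ╷ └─┬─┤
│ │ │   │     │     │   │   │ │
├─┘ │ ╶─┼───┐ └───┬─┘ ┌─┴─┐ │ │
│   │   │   │     │   │   │ │ │
│ ╶─┴─┐ ╵ ╷ ├─────┘ ┌─┤ ╷ ╵ │ │
│     │   │ │       │ │ │   │ │
│ ╷ ╶─┴───┘ ╵ ┌─────┘ ╵ └───┘ │
│ │           │               │
└─┴───────────┴───────────────┘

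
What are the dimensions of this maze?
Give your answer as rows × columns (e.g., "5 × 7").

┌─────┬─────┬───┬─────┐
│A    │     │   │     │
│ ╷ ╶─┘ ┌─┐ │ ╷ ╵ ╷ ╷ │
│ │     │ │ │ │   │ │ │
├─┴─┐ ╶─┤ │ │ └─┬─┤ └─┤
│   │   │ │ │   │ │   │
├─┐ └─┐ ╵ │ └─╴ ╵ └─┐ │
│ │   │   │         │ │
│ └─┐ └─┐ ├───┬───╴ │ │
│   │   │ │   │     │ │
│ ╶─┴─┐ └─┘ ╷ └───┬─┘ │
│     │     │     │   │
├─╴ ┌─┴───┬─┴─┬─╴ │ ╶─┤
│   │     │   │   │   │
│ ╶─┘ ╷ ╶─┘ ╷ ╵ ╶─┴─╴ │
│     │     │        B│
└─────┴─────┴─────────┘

Counting the maze dimensions:
Rows (vertical): 8
Columns (horizontal): 11
Dimensions: 8 × 11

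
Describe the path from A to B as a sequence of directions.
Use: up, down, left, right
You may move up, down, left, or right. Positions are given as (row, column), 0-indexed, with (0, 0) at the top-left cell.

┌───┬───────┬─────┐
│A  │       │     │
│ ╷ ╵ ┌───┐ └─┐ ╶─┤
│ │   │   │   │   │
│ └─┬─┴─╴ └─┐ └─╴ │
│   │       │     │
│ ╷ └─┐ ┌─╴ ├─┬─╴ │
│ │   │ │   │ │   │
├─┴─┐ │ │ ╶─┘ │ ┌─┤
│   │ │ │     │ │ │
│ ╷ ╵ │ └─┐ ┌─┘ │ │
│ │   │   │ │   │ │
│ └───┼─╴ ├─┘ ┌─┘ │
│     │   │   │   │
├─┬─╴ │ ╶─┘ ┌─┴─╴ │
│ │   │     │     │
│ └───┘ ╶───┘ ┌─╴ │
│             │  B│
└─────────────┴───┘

Finding the path and converting it to directions:
Path through cells: (0,0) → (0,1) → (1,1) → (1,2) → (0,2) → (0,3) → (0,4) → (0,5) → (1,5) → (1,6) → (2,6) → (2,7) → (2,8) → (3,8) → (3,7) → (4,7) → (5,7) → (5,6) → (6,6) → (6,5) → (7,5) → (7,4) → (7,3) → (8,3) → (8,4) → (8,5) → (8,6) → (7,6) → (7,7) → (7,8) → (8,8)
Directions: right, down, right, up, right, right, right, down, right, down, right, right, down, left, down, down, left, down, left, down, left, left, down, right, right, right, up, right, right, down

Solution:

┌───┬───────┬─────┐
│A ↓│↱ → → ↓│     │
│ ╷ ╵ ┌───┐ └─┐ ╶─┤
│ │↳ ↑│   │↳ ↓│   │
│ └─┬─┴─╴ └─┐ └─╴ │
│   │       │↳ → ↓│
│ ╷ └─┐ ┌─╴ ├─┬─╴ │
│ │   │ │   │ │↓ ↲│
├─┴─┐ │ │ ╶─┘ │ ┌─┤
│   │ │ │     │↓│ │
│ ╷ ╵ │ └─┐ ┌─┘ │ │
│ │   │   │ │↓ ↲│ │
│ └───┼─╴ ├─┘ ┌─┘ │
│     │   │↓ ↲│   │
├─┬─╴ │ ╶─┘ ┌─┴─╴ │
│ │   │↓ ← ↲│↱ → ↓│
│ └───┘ ╶───┘ ┌─╴ │
│      ↳ → → ↑│  B│
└─────────────┴───┘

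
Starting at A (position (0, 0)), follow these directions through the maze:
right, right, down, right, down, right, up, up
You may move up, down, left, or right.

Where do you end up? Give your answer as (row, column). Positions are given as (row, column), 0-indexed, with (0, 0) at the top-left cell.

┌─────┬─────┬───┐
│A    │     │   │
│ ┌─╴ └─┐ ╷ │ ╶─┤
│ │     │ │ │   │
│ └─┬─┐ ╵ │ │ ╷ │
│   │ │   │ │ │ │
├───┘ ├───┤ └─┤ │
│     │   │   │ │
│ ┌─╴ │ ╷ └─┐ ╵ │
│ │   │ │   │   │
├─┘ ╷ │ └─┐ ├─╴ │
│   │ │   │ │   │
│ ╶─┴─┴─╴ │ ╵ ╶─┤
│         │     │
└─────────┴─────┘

Following directions step by step:
Start: (0, 0)
  right: (0, 0) → (0, 1)
  right: (0, 1) → (0, 2)
  down: (0, 2) → (1, 2)
  right: (1, 2) → (1, 3)
  down: (1, 3) → (2, 3)
  right: (2, 3) → (2, 4)
  up: (2, 4) → (1, 4)
  up: (1, 4) → (0, 4)
Final position: (0, 4)

Path taken:

┌─────┬─────┬───┐
│A → ↓│  B  │   │
│ ┌─╴ └─┐ ╷ │ ╶─┤
│ │  ↳ ↓│↑│ │   │
│ └─┬─┐ ╵ │ │ ╷ │
│   │ │↳ ↑│ │ │ │
├───┘ ├───┤ └─┤ │
│     │   │   │ │
│ ┌─╴ │ ╷ └─┐ ╵ │
│ │   │ │   │   │
├─┘ ╷ │ └─┐ ├─╴ │
│   │ │   │ │   │
│ ╶─┴─┴─╴ │ ╵ ╶─┤
│         │     │
└─────────┴─────┘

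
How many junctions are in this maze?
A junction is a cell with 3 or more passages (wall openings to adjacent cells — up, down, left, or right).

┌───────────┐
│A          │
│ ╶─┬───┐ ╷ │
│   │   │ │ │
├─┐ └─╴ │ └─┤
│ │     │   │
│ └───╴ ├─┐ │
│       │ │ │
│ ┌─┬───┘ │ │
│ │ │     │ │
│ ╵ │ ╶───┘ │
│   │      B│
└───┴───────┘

Checking each cell for number of passages:

Junctions found (3+ passages):
  (0, 4): 3 passages
  (2, 3): 3 passages
  (3, 0): 3 passages
Total junctions: 3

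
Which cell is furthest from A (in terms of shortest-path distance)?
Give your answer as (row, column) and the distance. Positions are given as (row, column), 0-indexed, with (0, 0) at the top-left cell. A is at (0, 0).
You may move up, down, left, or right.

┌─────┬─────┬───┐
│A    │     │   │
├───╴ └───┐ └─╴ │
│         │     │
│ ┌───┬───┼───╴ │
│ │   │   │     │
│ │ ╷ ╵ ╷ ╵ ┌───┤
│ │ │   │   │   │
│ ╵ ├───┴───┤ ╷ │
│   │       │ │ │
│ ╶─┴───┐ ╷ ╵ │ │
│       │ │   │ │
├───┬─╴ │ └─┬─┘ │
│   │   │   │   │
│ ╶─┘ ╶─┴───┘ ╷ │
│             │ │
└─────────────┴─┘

Computing BFS distances from A to all cells:
Furthest cell: (6, 5)
Distance: 33 steps

Path from A to the furthest cell:

┌─────┬─────┬───┐
│A → ↓│     │   │
├───╴ └───┐ └─╴ │
│↓ ← ↲    │     │
│ ┌───┬───┼───╴ │
│↓│   │   │     │
│ │ ╷ ╵ ╷ ╵ ┌───┤
│↓│ │   │   │↓ ↰│
│ ╵ ├───┴───┤ ╷ │
│↓  │    ↓ ↰│↓│↑│
│ ╶─┴───┐ ╷ ╵ │ │
│↳ → → ↓│↓│↑ ↲│↑│
├───┬─╴ │ └─┬─┘ │
│   │↓ ↲│↳ B│↱ ↑│
│ ╶─┘ ╶─┴───┘ ╷ │
│    ↳ → → → ↑│ │
└─────────────┴─┘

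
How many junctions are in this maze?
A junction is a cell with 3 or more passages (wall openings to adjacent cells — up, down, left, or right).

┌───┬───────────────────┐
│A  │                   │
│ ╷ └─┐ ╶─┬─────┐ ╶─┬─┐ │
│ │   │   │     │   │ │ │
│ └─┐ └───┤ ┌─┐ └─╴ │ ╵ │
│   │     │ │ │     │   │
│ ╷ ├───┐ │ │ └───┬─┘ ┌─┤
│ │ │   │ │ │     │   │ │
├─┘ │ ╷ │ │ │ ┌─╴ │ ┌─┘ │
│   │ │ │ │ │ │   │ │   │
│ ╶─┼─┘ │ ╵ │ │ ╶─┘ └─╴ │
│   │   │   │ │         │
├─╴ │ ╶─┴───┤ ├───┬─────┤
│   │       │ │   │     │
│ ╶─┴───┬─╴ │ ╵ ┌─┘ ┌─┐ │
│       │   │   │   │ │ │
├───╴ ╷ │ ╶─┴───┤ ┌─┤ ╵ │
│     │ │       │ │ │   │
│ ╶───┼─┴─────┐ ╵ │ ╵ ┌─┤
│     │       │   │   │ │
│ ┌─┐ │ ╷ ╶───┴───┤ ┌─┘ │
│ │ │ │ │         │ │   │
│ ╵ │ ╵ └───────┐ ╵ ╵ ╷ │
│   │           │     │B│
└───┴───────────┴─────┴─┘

Checking each cell for number of passages:

Junctions found (3+ passages):
  (0, 3): 3 passages
  (0, 8): 3 passages
  (2, 0): 3 passages
  (2, 10): 3 passages
  (3, 6): 3 passages
  (4, 11): 3 passages
  (5, 9): 3 passages
  (7, 2): 3 passages
  (8, 10): 3 passages
  (9, 0): 3 passages
  (9, 4): 3 passages
  (9, 9): 3 passages
  (10, 11): 3 passages
  (11, 3): 3 passages
  (11, 9): 3 passages
Total junctions: 15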